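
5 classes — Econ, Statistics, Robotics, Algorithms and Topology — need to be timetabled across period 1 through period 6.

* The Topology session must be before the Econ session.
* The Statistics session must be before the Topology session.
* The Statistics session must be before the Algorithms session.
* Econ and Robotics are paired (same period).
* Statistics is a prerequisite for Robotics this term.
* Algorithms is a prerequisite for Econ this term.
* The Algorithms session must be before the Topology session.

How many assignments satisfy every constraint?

Splitting on Econ: it can be period 4 (1), period 5 (4), period 6 (10). Listing each branch's schedules as (Statistics, Robotics, Algorithms, Topology) by period number:
Econ=period 4: (1,4,2,3) — 1.
Econ=period 5: (1,5,2,3) (1,5,2,4) (1,5,3,4) (2,5,3,4) — 4.
Econ=period 6: (1,6,2,3) (1,6,2,4) (1,6,2,5) (1,6,3,4) (1,6,3,5) (1,6,4,5) (2,6,3,4) (2,6,3,5) (2,6,4,5) (3,6,4,5) — 10.
Summing: 1 + 4 + 10 = 15.

15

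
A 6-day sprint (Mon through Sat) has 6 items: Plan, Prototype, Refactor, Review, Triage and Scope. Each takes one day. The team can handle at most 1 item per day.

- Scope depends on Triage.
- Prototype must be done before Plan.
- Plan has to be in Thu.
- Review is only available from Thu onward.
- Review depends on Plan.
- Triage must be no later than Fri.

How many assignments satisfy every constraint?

18

Splitting on Prototype: it can be Mon (6), Tue (6), Wed (6). Listing each branch's schedules as (Plan, Refactor, Review, Triage, Scope):
Prototype=Mon: (Thu,Tue,Fri,Wed,Sat) (Thu,Tue,Sat,Wed,Fri) (Thu,Wed,Fri,Tue,Sat) (Thu,Wed,Sat,Tue,Fri) (Thu,Fri,Sat,Tue,Wed) (Thu,Sat,Fri,Tue,Wed) — 6.
Prototype=Tue: (Thu,Mon,Fri,Wed,Sat) (Thu,Mon,Sat,Wed,Fri) (Thu,Wed,Fri,Mon,Sat) (Thu,Wed,Sat,Mon,Fri) (Thu,Fri,Sat,Mon,Wed) (Thu,Sat,Fri,Mon,Wed) — 6.
Prototype=Wed: (Thu,Mon,Fri,Tue,Sat) (Thu,Mon,Sat,Tue,Fri) (Thu,Tue,Fri,Mon,Sat) (Thu,Tue,Sat,Mon,Fri) (Thu,Fri,Sat,Mon,Tue) (Thu,Sat,Fri,Mon,Tue) — 6.
Summing: 6 + 6 + 6 = 18.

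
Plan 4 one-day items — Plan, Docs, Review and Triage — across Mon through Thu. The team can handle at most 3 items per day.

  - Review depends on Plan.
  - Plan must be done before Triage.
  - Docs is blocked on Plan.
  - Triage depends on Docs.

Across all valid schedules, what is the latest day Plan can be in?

Tue

Downstream work caps Plan at Tue.
Plan at Tue is achievable: Plan in Tue, Docs in Wed, Review in Wed, Triage in Thu.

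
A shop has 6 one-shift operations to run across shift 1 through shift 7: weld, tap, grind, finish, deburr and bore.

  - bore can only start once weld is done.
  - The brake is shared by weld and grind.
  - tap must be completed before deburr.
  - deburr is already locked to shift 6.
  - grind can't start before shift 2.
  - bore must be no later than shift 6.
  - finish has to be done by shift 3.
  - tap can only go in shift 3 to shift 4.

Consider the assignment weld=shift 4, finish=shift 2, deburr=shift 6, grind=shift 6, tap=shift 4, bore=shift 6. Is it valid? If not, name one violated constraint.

Yes

The brake is shared by weld and grind — holds.
bore can only start once weld is done — holds.
deburr is already locked to shift 6 — holds.
grind can't start before shift 2 — holds.
bore must be no later than shift 6 — holds.
tap must be completed before deburr — holds.
tap can only go in shift 3 to shift 4 — holds.
finish has to be done by shift 3 — holds.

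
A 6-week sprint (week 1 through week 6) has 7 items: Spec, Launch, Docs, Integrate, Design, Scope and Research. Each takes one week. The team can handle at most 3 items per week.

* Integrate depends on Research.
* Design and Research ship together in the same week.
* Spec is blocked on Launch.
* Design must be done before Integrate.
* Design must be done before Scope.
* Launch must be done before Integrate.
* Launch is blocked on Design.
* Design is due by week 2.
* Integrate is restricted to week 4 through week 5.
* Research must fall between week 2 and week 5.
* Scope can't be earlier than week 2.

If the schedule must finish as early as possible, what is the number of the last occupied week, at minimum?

The precedence chain requires at least 3 distinct weeks.
With at most 3 per week and 7 work items, at least 3 weeks are needed.
Integrate can't be placed before week 4, so the schedule must run through at least week 4.
4 works (last occupied week: week 4): for example Integrate -> week 4; Launch -> week 3; Design -> week 2; Docs -> week 1; Spec -> week 4; Research -> week 2; Scope -> week 3.

4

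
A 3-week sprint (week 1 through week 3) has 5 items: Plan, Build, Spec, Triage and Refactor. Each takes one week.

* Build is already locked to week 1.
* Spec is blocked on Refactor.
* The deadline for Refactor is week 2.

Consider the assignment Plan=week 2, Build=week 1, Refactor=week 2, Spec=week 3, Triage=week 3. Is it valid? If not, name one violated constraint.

Valid

Build is already locked to week 1 — holds.
The deadline for Refactor is week 2 — holds.
Spec is blocked on Refactor — holds.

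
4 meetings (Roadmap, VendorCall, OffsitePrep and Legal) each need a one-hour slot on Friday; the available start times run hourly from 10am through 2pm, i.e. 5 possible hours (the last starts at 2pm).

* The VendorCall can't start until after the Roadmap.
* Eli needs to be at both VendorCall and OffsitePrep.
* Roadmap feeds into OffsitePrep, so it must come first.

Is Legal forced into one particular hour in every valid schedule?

Legal can be 10am (e.g. Roadmap=10am, OffsitePrep=12pm, Legal=10am, VendorCall=11am) or 11am (e.g. VendorCall in 11am, Legal in 11am, OffsitePrep in 12pm, Roadmap in 10am).

No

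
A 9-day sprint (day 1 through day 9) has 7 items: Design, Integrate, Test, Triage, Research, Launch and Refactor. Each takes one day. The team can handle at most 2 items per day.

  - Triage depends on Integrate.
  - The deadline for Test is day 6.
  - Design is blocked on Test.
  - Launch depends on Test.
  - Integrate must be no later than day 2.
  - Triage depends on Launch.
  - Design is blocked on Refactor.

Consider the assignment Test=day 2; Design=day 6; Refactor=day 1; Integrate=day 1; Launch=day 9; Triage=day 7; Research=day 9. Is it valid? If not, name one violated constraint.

No — it violates: Triage depends on Launch

Triage depends on Launch — violated.
Design is blocked on Test — holds.
The deadline for Test is day 6 — holds.
Triage depends on Integrate — holds.
The team can handle at most 2 items per day — holds.
Design is blocked on Refactor — holds.
Integrate must be no later than day 2 — holds.
Launch depends on Test — holds.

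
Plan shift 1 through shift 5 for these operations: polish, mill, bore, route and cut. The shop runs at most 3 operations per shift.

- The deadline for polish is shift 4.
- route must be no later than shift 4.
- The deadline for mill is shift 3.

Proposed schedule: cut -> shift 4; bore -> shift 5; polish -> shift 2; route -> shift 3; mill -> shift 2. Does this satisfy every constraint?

The shop runs at most 3 operations per shift — holds.
The deadline for mill is shift 3 — holds.
route must be no later than shift 4 — holds.
The deadline for polish is shift 4 — holds.

Valid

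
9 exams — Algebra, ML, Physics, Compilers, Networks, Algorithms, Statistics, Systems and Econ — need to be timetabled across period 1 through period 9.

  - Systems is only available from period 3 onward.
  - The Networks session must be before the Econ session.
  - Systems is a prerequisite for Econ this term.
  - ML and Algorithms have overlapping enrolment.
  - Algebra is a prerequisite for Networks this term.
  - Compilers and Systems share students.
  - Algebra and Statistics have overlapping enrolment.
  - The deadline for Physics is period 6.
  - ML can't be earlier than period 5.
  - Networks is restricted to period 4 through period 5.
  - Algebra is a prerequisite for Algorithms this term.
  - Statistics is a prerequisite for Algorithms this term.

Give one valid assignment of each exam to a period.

Algebra=period 1; ML=period 5; Physics=period 1; Algorithms=period 3; Systems=period 3; Econ=period 5; Networks=period 4; Compilers=period 1; Statistics=period 2

Checking: Statistics(period 2) before Algorithms(period 3); Networks(period 4) before Econ(period 5); Algebra(period 1) before Networks(period 4); Systems(period 3) before Econ(period 5); Algebra(period 1) before Algorithms(period 3); Algebra(period 1) != Statistics(period 2); ML(period 5) != Algorithms(period 3); Compilers(period 1) != Systems(period 3); Networks=period 4 in [period 4,period 5]; ML=period 5 in [period 5,period 9]; Physics=period 1 in [period 1,period 6]; Systems=period 3 in [period 3,period 9].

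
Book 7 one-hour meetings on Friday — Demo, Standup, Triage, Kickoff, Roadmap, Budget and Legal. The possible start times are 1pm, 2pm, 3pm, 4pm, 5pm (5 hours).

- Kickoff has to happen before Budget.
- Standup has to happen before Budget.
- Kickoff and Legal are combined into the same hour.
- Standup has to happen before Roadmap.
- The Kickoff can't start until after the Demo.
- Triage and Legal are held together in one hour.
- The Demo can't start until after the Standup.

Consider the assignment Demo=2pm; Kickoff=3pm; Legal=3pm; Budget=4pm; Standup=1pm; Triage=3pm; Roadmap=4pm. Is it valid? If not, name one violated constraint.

The Demo can't start until after the Standup — holds.
Kickoff has to happen before Budget — holds.
The Kickoff can't start until after the Demo — holds.
Standup has to happen before Roadmap — holds.
Triage and Legal are held together in one hour — holds.
Standup has to happen before Budget — holds.
Kickoff and Legal are combined into the same hour — holds.

Yes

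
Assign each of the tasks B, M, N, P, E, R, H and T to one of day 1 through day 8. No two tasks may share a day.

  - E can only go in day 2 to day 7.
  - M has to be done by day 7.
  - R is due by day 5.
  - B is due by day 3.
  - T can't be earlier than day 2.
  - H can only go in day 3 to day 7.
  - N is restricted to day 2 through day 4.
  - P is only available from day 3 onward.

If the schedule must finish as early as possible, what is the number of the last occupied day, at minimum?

day 8

With at most 1 per day and 8 tasks, at least 8 days are needed.
P can't be placed before day 3, so the schedule must run through at least day 3.
8 works (last occupied day: day 8): for example E -> day 6; M -> day 7; R -> day 3; T -> day 8; B -> day 1; P -> day 5; N -> day 2; H -> day 4.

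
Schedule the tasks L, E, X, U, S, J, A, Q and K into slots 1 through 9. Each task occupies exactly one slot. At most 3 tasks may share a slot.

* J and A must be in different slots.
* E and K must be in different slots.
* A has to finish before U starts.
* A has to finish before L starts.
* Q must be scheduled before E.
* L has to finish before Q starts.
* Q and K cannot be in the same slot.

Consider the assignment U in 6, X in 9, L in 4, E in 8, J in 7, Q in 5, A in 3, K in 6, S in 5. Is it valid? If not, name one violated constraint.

J and A must be in different slots — holds.
A has to finish before U starts — holds.
E and K must be in different slots — holds.
Q and K cannot be in the same slot — holds.
A has to finish before L starts — holds.
At most 3 tasks may share a slot — holds.
Q must be scheduled before E — holds.
L has to finish before Q starts — holds.

Valid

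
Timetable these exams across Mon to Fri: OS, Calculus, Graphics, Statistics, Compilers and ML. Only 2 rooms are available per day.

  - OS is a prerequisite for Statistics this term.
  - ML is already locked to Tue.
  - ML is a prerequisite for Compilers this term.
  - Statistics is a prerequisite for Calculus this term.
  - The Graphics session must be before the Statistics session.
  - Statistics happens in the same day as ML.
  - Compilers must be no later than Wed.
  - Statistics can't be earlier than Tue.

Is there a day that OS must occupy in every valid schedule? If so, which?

Downstream work caps OS at Mon.
So OS is pinned to Mon.

Mon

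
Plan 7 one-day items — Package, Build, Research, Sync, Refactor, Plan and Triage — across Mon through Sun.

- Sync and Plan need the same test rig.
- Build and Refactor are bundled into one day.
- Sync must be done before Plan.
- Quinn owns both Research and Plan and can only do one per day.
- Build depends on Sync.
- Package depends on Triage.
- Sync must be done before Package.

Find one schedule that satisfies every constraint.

Triage in Mon, Package in Tue, Research in Mon, Build in Tue, Sync in Mon, Plan in Tue, Refactor in Tue

Checking: Sync(Mon) before Package(Tue); Triage(Mon) before Package(Tue); Sync(Mon) before Plan(Tue); Sync(Mon) before Build(Tue); Sync(Mon) != Plan(Tue); Research(Mon) != Plan(Tue); Build = Refactor = Tue.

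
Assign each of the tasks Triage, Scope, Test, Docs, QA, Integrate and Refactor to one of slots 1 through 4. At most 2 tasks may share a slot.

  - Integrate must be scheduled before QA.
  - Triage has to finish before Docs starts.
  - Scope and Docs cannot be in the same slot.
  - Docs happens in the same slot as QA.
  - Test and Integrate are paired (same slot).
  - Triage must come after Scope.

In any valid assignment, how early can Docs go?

4

Precedence pushes Docs to at least 3.
Docs at 4 is achievable: Scope -> 1; QA -> 4; Test -> 3; Triage -> 2; Docs -> 4; Integrate -> 3; Refactor -> 1.
Nothing earlier works — the conflict and capacity constraints rule out every slot before 4.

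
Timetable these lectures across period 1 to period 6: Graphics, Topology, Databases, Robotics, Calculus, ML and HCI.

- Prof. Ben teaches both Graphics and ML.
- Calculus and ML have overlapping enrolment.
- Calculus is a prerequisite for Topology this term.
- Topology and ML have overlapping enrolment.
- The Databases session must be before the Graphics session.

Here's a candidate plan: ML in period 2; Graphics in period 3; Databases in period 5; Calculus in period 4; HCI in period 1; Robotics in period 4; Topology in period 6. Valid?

Prof. Ben teaches both Graphics and ML — holds.
Calculus and ML have overlapping enrolment — holds.
The Databases session must be before the Graphics session — violated.
Topology and ML have overlapping enrolment — holds.
Calculus is a prerequisite for Topology this term — holds.

No. The Databases session must be before the Graphics session is not satisfied.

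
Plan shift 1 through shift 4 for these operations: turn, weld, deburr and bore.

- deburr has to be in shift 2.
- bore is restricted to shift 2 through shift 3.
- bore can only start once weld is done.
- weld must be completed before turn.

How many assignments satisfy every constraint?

Splitting on turn: it can be shift 2 (2), shift 3 (3), shift 4 (3). Listing each branch's schedules as (weld, deburr, bore) by shift number:
turn=shift 2: (1,2,2) (1,2,3) — 2.
turn=shift 3: (1,2,2) (1,2,3) (2,2,3) — 3.
turn=shift 4: (1,2,2) (1,2,3) (2,2,3) — 3.
Summing: 2 + 3 + 3 = 8.

8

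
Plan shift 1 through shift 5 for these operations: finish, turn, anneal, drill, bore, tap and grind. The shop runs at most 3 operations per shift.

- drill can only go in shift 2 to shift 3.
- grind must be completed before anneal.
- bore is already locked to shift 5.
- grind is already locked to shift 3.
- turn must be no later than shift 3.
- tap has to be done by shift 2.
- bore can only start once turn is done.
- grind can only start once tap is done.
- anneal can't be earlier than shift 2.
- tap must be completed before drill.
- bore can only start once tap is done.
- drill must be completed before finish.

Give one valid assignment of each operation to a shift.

drill=shift 2, anneal=shift 4, tap=shift 1, finish=shift 3, grind=shift 3, bore=shift 5, turn=shift 1

Checking: grind(shift 3) before anneal(shift 4); tap(shift 1) before grind(shift 3); tap(shift 1) before bore(shift 5); tap(shift 1) before drill(shift 2); drill(shift 2) before finish(shift 3); turn(shift 1) before bore(shift 5); grind=shift 3 in [shift 3,shift 3]; bore=shift 5 in [shift 5,shift 5]; drill=shift 2 in [shift 2,shift 3]; turn=shift 1 in [shift 1,shift 3]; anneal=shift 4 in [shift 2,shift 5]; tap=shift 1 in [shift 1,shift 2]; max 2 per shift (cap 3).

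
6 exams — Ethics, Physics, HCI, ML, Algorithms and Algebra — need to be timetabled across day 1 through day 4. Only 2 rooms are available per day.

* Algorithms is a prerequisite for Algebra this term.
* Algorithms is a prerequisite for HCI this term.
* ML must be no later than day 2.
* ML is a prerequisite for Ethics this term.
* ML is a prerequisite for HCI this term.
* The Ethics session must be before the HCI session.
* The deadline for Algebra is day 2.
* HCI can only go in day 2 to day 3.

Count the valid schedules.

2

Enumerating: HCI in day 3, Algebra in day 2, ML in day 1, Physics in day 3, Ethics in day 2, Algorithms in day 1 | Algebra -> day 2; Ethics -> day 2; ML -> day 1; Physics -> day 4; HCI -> day 3; Algorithms -> day 1.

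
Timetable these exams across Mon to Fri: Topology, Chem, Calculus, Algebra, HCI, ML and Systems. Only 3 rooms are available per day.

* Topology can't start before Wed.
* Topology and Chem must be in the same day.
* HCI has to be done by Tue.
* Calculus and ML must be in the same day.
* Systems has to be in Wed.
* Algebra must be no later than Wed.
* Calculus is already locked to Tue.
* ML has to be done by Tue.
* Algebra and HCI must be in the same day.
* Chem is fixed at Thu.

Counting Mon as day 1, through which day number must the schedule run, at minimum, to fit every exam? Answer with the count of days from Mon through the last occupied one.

With at most 3 per day and 7 exams, at least 3 days are needed.
Chem can't be placed before Thu — that is day 4 counting from Mon — so the schedule must run through at least 4 days.
4 works (last occupied day: Thu): for example Calculus in Tue, Chem in Thu, Systems in Wed, HCI in Mon, Algebra in Mon, Topology in Thu, ML in Tue.

4 days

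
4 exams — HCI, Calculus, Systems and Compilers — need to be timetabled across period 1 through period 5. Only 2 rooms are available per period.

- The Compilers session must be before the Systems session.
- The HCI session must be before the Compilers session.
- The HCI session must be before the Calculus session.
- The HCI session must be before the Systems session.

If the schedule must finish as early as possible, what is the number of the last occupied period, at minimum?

The precedence chain requires at least 3 distinct periods.
With at most 2 per period and 4 exams, at least 2 periods are needed.
3 works (last occupied period: period 3): for example HCI in period 1, Systems in period 3, Compilers in period 2, Calculus in period 2.

3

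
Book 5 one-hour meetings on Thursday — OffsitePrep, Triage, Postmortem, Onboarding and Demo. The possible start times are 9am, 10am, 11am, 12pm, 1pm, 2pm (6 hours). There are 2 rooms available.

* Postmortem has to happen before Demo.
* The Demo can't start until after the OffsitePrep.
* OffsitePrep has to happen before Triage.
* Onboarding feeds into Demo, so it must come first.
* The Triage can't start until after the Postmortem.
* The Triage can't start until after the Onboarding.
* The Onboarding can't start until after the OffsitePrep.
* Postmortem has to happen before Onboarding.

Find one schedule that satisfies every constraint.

Onboarding -> 10am, Triage -> 11am, OffsitePrep -> 9am, Demo -> 11am, Postmortem -> 9am

Checking: Postmortem(9am) before Demo(11am); Onboarding(10am) before Demo(11am); OffsitePrep(9am) before Onboarding(10am); Postmortem(9am) before Onboarding(10am); OffsitePrep(9am) before Triage(11am); OffsitePrep(9am) before Demo(11am); Postmortem(9am) before Triage(11am); Onboarding(10am) before Triage(11am); max 2 per hour (cap 2).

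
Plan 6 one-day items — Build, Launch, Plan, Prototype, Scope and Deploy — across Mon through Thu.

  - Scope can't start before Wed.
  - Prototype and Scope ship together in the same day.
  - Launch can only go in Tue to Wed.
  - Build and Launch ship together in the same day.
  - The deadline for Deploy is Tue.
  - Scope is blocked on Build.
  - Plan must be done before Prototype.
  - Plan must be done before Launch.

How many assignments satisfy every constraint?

Splitting on Build: it can be Tue (4), Wed (4). Listing each branch's schedules as (Launch, Plan, Prototype, Scope, Deploy):
Build=Tue: (Tue,Mon,Wed,Wed,Mon) (Tue,Mon,Wed,Wed,Tue) (Tue,Mon,Thu,Thu,Mon) (Tue,Mon,Thu,Thu,Tue) — 4.
Build=Wed: (Wed,Mon,Thu,Thu,Mon) (Wed,Mon,Thu,Thu,Tue) (Wed,Tue,Thu,Thu,Mon) (Wed,Tue,Thu,Thu,Tue) — 4.
Summing: 4 + 4 = 8.

8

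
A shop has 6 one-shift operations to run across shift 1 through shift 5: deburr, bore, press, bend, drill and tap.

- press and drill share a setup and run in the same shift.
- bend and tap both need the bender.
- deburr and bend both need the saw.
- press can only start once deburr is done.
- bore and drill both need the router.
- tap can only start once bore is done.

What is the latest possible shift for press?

shift 5

Precedence pushes press to at least shift 2.
press at shift 5 is achievable: tap=shift 2, deburr=shift 1, drill=shift 5, bend=shift 3, press=shift 5, bore=shift 1.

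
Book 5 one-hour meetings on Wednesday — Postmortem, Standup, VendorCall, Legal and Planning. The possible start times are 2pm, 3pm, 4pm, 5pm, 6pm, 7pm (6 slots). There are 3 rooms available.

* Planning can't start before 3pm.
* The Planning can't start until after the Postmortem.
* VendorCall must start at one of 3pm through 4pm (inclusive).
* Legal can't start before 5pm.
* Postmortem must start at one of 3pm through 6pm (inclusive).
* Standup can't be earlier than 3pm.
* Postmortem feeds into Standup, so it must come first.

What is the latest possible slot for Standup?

7pm

Standup is available from 3pm; precedence pushes Standup to at least 4pm.
Standup at 7pm is achievable: Standup=7pm, Legal=5pm, VendorCall=3pm, Postmortem=3pm, Planning=4pm.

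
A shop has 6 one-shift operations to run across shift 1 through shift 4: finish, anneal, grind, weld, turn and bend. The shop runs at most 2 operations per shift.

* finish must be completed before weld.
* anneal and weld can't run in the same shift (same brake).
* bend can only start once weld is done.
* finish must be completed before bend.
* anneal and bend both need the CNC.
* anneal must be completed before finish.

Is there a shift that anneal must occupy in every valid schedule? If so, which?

Downstream work caps anneal at shift 1.
So anneal is pinned to shift 1.

shift 1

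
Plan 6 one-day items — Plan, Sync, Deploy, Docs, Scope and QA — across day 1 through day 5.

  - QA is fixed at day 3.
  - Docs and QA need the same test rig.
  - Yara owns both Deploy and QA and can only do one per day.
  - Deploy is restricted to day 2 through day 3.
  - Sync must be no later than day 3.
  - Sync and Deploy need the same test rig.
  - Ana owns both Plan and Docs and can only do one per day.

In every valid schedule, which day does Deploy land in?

Deploy's window is day 2–day 3.
QA is fixed at day 3, and Deploy can't share a day with QA.
So Deploy must be day 2.

day 2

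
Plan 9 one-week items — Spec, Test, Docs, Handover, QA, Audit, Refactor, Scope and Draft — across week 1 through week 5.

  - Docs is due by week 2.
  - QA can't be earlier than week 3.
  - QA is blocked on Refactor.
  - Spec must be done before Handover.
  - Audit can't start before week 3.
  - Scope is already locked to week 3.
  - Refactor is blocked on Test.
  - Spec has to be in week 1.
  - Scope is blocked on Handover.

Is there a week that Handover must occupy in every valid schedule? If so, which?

Spec is fixed at week 1 and must come before Handover, so Handover is at least week 2.
Scope is fixed at week 3 and must come after Handover, so Handover is at most week 2.
So Handover must be week 2.

week 2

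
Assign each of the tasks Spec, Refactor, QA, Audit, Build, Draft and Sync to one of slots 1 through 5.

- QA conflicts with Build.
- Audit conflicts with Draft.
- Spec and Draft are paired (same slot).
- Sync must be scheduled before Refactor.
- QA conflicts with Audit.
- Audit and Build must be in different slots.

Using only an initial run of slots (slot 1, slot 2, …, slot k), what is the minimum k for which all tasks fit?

The precedence chain requires at least 2 distinct slots.
Could 2 slots be enough, i.e. nothing placed later than 2? No: QA, Audit and Build must all be in different slots (QA/Audit can't share; QA/Build can't share; Audit/Build can't share), but only 2 slots are available: 3 tasks can't fit in 2 distinct slots.
So 2 slots is not enough.
3 works (last occupied slot: 3): for example Draft -> 1, Audit -> 2, QA -> 1, Sync -> 1, Spec -> 1, Build -> 3, Refactor -> 2.

3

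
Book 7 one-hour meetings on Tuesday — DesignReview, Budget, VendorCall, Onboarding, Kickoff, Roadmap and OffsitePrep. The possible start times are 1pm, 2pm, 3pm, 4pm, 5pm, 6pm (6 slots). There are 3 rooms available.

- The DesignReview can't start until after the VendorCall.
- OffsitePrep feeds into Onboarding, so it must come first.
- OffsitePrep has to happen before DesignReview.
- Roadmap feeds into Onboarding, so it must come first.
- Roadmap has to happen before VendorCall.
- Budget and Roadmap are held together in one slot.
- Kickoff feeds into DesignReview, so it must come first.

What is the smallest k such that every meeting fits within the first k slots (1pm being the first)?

3

The precedence chain requires at least 3 distinct slots.
With at most 3 per slot and 7 meetings, at least 3 slots are needed.
3 works (last occupied slot: 3pm): for example Budget -> 1pm, OffsitePrep -> 1pm, DesignReview -> 3pm, Onboarding -> 2pm, Kickoff -> 2pm, VendorCall -> 2pm, Roadmap -> 1pm.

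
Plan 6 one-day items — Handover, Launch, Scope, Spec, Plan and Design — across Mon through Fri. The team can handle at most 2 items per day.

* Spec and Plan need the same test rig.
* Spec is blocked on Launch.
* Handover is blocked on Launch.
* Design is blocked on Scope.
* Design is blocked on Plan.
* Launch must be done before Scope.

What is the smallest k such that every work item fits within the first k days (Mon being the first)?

3

The precedence chain requires at least 3 distinct days.
With at most 2 per day and 6 work items, at least 3 days are needed.
3 works (last occupied day: Wed): for example Plan -> Mon, Scope -> Tue, Launch -> Mon, Handover -> Tue, Spec -> Wed, Design -> Wed.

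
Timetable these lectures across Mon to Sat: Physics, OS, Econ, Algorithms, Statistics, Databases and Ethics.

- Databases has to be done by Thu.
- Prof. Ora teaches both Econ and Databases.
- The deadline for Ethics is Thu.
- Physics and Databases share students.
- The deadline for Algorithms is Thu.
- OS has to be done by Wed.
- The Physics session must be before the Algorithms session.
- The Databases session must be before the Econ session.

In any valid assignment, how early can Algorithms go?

Precedence pushes Algorithms to at least Tue; Algorithms's own window allows nothing later than Thu.
Algorithms at Tue is achievable: Databases=Tue; Statistics=Mon; Econ=Wed; OS=Mon; Ethics=Mon; Physics=Mon; Algorithms=Tue.

Tue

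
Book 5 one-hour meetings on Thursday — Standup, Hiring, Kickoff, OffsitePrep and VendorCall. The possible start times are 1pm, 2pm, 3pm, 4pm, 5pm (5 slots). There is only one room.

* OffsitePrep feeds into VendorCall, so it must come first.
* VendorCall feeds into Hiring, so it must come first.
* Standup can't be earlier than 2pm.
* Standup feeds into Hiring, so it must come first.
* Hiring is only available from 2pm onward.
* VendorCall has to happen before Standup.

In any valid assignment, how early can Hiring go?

4pm

Hiring is available from 2pm; precedence pushes Hiring to at least 4pm.
Hiring at 4pm is achievable: OffsitePrep=1pm; Standup=3pm; Kickoff=5pm; VendorCall=2pm; Hiring=4pm.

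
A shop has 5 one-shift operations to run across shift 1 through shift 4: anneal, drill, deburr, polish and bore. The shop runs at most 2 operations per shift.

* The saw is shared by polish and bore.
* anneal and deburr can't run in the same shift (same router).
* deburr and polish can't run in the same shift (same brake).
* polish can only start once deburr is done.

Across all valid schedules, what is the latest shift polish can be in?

Precedence pushes polish to at least shift 2.
polish at shift 4 is achievable: anneal=shift 2, polish=shift 4, drill=shift 1, bore=shift 2, deburr=shift 1.

shift 4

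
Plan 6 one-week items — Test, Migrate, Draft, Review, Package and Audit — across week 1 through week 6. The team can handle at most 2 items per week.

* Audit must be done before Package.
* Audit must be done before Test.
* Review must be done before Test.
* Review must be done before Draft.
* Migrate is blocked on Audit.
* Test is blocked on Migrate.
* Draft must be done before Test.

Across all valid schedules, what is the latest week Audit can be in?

week 4

Downstream work caps Audit at week 4.
Audit at week 4 is achievable: Draft in week 2; Test in week 6; Audit in week 4; Review in week 1; Package in week 5; Migrate in week 5.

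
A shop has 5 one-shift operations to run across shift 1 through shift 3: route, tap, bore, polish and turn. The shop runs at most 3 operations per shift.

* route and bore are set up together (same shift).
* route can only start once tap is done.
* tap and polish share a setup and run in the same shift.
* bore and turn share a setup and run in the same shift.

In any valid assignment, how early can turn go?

Turn must be in the same shift as route, which can't be before shift 2, so turn is at least shift 2.
turn at shift 2 is achievable: route=shift 2; polish=shift 1; tap=shift 1; turn=shift 2; bore=shift 2.

shift 2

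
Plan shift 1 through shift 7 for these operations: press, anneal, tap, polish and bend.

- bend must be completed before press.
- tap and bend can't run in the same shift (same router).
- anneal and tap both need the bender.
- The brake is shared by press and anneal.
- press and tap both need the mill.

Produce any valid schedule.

anneal in shift 1; press in shift 2; tap in shift 3; bend in shift 1; polish in shift 1

Checking: bend(shift 1) before press(shift 2); press(shift 2) != anneal(shift 1); press(shift 2) != tap(shift 3); anneal(shift 1) != tap(shift 3); tap(shift 3) != bend(shift 1).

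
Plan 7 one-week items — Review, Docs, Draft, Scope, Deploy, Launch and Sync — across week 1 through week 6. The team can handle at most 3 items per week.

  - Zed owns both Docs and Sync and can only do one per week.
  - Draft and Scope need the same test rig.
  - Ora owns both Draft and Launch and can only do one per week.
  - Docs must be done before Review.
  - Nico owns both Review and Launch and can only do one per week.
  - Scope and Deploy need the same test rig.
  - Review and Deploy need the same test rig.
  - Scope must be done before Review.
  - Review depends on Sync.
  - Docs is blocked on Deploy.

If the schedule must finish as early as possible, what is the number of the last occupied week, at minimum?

week 3

The precedence chain requires at least 3 distinct weeks.
With at most 3 per week and 7 tasks, at least 3 weeks are needed.
3 works (last occupied week: week 3): for example Review -> week 3, Sync -> week 1, Deploy -> week 1, Draft -> week 1, Docs -> week 2, Scope -> week 2, Launch -> week 2.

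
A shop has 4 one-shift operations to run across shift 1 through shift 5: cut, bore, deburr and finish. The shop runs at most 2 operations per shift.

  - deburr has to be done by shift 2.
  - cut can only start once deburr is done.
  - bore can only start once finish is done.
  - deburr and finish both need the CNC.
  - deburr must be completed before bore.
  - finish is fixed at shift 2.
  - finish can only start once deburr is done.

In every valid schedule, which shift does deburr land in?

deburr's window is shift 1–shift 2.
finish is fixed at shift 2, and deburr can't share a shift with finish.
So deburr must be shift 1.

shift 1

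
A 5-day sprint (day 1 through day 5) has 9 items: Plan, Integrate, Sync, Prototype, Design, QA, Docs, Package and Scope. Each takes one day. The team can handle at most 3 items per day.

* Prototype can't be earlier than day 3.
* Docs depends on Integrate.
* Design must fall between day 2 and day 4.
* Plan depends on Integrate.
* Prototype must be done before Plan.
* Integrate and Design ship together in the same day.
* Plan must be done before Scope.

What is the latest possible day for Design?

Design is available from day 2; Design's own window allows nothing later than day 4; Design must be in the same day as Integrate, which can't be after day 3, so Design is at most day 3.
Design at day 3 is achievable: Design=day 3; Integrate=day 3; Docs=day 4; Scope=day 5; Package=day 1; Prototype=day 3; Sync=day 1; Plan=day 4; QA=day 1.

day 3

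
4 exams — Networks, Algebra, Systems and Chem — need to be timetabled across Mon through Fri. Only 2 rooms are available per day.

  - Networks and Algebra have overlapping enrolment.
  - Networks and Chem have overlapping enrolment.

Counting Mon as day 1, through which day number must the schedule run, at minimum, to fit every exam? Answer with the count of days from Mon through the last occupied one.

2

With at most 2 per day and 4 exams, at least 2 days are needed.
2 works (last occupied day: Tue): for example Networks=Mon, Algebra=Tue, Chem=Tue, Systems=Mon.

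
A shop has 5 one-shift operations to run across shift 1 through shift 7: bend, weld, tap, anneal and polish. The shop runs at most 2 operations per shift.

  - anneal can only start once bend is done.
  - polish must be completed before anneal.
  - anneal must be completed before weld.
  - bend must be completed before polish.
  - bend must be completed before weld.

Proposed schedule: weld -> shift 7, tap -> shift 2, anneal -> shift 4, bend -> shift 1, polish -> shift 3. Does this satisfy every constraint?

bend must be completed before weld — holds.
polish must be completed before anneal — holds.
anneal can only start once bend is done — holds.
The shop runs at most 2 operations per shift — holds.
bend must be completed before polish — holds.
anneal must be completed before weld — holds.

Yes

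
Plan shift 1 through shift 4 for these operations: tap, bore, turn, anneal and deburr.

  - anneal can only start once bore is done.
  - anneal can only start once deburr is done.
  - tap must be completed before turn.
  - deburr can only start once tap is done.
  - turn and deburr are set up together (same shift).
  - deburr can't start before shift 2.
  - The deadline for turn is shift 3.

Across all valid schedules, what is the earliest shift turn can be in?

Precedence pushes turn to at least shift 2; turn's own window allows nothing later than shift 3.
turn at shift 2 is achievable: anneal in shift 3, tap in shift 1, deburr in shift 2, turn in shift 2, bore in shift 1.

shift 2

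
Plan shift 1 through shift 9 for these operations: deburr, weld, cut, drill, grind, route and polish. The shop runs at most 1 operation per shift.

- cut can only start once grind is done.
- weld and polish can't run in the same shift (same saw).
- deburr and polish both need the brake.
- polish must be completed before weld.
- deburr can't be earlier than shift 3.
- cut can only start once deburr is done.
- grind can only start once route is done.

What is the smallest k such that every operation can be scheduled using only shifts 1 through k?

7 shifts

The precedence chain requires at least 3 distinct shifts.
With at most 1 per shift and 7 operations, at least 7 shifts are needed.
Propagating the time windows through the other constraints, cut can't land before shift 4, so the schedule must run through at least shift 4.
7 works (last occupied shift: shift 7): for example drill=shift 7, cut=shift 4, polish=shift 5, deburr=shift 3, route=shift 1, grind=shift 2, weld=shift 6.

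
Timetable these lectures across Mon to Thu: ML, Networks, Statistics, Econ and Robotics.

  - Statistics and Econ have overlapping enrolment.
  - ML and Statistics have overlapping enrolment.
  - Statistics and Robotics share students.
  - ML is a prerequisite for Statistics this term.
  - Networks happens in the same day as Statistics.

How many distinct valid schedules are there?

Splitting on ML: it can be Mon (27), Tue (18), Wed (9). Listing each branch's schedules as (Networks, Statistics, Econ, Robotics):
ML=Mon: (Tue,Tue,Mon,Mon) (Tue,Tue,Mon,Wed) (Tue,Tue,Mon,Thu) (Tue,Tue,Wed,Mon) (Tue,Tue,Wed,Wed) (Tue,Tue,Wed,Thu) (Tue,Tue,Thu,Mon) (Tue,Tue,Thu,Wed) (Tue,Tue,Thu,Thu) (Wed,Wed,Mon,Mon) (Wed,Wed,Mon,Tue) (Wed,Wed,Mon,Thu) (Wed,Wed,Tue,Mon) (Wed,Wed,Tue,Tue) (Wed,Wed,Tue,Thu) (Wed,Wed,Thu,Mon) (Wed,Wed,Thu,Tue) (Wed,Wed,Thu,Thu) (Thu,Thu,Mon,Mon) (Thu,Thu,Mon,Tue) (Thu,Thu,Mon,Wed) (Thu,Thu,Tue,Mon) (Thu,Thu,Tue,Tue) (Thu,Thu,Tue,Wed) (Thu,Thu,Wed,Mon) (Thu,Thu,Wed,Tue) (Thu,Thu,Wed,Wed) — 27.
ML=Tue: (Wed,Wed,Mon,Mon) (Wed,Wed,Mon,Tue) (Wed,Wed,Mon,Thu) (Wed,Wed,Tue,Mon) (Wed,Wed,Tue,Tue) (Wed,Wed,Tue,Thu) (Wed,Wed,Thu,Mon) (Wed,Wed,Thu,Tue) (Wed,Wed,Thu,Thu) (Thu,Thu,Mon,Mon) (Thu,Thu,Mon,Tue) (Thu,Thu,Mon,Wed) (Thu,Thu,Tue,Mon) (Thu,Thu,Tue,Tue) (Thu,Thu,Tue,Wed) (Thu,Thu,Wed,Mon) (Thu,Thu,Wed,Tue) (Thu,Thu,Wed,Wed) — 18.
ML=Wed: (Thu,Thu,Mon,Mon) (Thu,Thu,Mon,Tue) (Thu,Thu,Mon,Wed) (Thu,Thu,Tue,Mon) (Thu,Thu,Tue,Tue) (Thu,Thu,Tue,Wed) (Thu,Thu,Wed,Mon) (Thu,Thu,Wed,Tue) (Thu,Thu,Wed,Wed) — 9.
Summing: 27 + 18 + 9 = 54.

54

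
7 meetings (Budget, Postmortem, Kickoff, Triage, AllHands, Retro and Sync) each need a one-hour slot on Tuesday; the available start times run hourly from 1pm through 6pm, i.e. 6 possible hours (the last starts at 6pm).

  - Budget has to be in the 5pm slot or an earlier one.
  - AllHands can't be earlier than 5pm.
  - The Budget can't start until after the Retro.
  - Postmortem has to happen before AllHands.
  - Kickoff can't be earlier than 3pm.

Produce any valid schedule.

Budget=2pm; Sync=1pm; Retro=1pm; Triage=1pm; Postmortem=1pm; AllHands=5pm; Kickoff=3pm

Checking: Retro(1pm) before Budget(2pm); Postmortem(1pm) before AllHands(5pm); Kickoff=3pm in [3pm,6pm]; Budget=2pm in [1pm,5pm]; AllHands=5pm in [5pm,6pm].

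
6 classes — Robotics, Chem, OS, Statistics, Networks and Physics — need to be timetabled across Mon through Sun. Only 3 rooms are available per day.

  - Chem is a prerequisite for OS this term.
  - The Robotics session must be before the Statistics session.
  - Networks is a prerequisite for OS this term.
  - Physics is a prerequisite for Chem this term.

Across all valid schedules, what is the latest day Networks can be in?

Sat

Downstream work caps Networks at Sat.
Networks at Sat is achievable: Physics in Mon, Robotics in Mon, Chem in Tue, Statistics in Tue, Networks in Sat, OS in Sun.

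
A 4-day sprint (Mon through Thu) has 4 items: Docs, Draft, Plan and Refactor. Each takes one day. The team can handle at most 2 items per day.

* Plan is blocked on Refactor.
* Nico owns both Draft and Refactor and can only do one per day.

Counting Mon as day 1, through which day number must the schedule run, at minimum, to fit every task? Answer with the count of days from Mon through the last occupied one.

The precedence chain requires at least 2 distinct days.
With at most 2 per day and 4 tasks, at least 2 days are needed.
2 works (last occupied day: Tue): for example Refactor -> Mon, Plan -> Tue, Docs -> Mon, Draft -> Tue.

2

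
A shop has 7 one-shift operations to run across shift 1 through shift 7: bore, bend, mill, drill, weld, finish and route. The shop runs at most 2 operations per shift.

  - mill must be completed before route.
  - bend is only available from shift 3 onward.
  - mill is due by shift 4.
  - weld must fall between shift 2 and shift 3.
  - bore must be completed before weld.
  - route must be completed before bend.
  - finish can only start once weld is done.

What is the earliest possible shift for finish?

shift 3

Precedence pushes finish to at least shift 3.
finish at shift 3 is achievable: bore=shift 1; weld=shift 2; mill=shift 1; finish=shift 3; route=shift 2; bend=shift 3; drill=shift 4.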